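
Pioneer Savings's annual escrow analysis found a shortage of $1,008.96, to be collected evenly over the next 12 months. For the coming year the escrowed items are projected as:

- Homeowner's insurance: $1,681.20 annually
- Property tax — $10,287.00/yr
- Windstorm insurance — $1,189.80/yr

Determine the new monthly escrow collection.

Homeowner's insurance — $1,681.20 annually
Property tax — $10,287.00 annually
Windstorm insurance — $1,189.80 annually
Combined annual = $1,681.20 + $10,287.00 + $1,189.80 = $13,158.00
Monthly = $13,158.00 / 12 = $1,096.50
Shortage per month = $1,008.96 / 12 = $84.08
New monthly escrow = $1,096.50 + $84.08 = $1,180.58

$1,180.58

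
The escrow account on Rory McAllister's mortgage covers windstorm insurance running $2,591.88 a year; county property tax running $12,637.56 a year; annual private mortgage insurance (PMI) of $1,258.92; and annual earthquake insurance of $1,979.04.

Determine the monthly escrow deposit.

Windstorm insurance: $2,591.88 per year
County property tax: $12,637.56 per year
Private mortgage insurance (PMI): $1,258.92 per year
Earthquake insurance: $1,979.04 per year
Annual escrow total = $18,467.40
Per month = $18,467.40 ÷ 12 = $1,538.95

$1,538.95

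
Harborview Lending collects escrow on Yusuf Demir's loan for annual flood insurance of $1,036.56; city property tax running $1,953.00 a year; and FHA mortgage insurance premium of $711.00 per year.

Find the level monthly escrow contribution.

$308.38

Flood insurance = $1,036.56
City property tax = $1,953.00
FHA mortgage insurance premium = $711.00
Total per year = $3,700.56
Base monthly escrow = $3,700.56 ÷ 12 = $308.38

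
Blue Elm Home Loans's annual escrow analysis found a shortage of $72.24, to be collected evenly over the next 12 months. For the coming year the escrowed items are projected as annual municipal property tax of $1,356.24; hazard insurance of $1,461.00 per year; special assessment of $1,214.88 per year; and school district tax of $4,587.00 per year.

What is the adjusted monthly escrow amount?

$724.28

Municipal property tax: $1,356.24
Hazard insurance: $1,461.00
Special assessment: $1,214.88
School district tax: $4,587.00
Annual escrow total = $1,356.24 + $1,461.00 + $1,214.88 + $4,587.00 = $8,619.12
Base monthly escrow = $8,619.12 ÷ 12 = $718.26
Shortage per month = $72.24 / 12 = $6.02
Adjusted monthly = $718.26 + $6.02 = $724.28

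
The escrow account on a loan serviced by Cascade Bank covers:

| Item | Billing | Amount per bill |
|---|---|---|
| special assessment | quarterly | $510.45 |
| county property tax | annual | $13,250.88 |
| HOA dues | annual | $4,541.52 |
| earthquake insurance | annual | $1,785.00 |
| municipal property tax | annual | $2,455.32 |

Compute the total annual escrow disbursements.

$24,074.52

Special assessment: $510.45 × 4 = $2,041.80 annually
County property tax: $13,250.88 annually
HOA dues: $4,541.52 annually
Earthquake insurance: $1,785.00 annually
Municipal property tax: $2,455.32 annually
Total annual escrow = $2,041.80 + $13,250.88 + $4,541.52 + $1,785.00 + $2,455.32 = $24,074.52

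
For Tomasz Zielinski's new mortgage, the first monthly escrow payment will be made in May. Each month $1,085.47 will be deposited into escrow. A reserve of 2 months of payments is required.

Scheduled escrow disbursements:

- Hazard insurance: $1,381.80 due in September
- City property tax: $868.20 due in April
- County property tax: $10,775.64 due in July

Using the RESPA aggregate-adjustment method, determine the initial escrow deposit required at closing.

$9,690.17

Cushion = 2 × $1,085.47 = $2,170.94
Trial balance (start $0, +$1,085.47 each month, − disbursements):
  May: +$1,085.47 → $1,085.47
  Jun: +$1,085.47 → $2,170.94
  Jul: +$1,085.47 − $10,775.64 → -$7,519.23
  Aug: +$1,085.47 → -$6,433.76
  Sep: +$1,085.47 − $1,381.80 → -$6,730.09
  Oct: +$1,085.47 → -$5,644.62
  Nov: +$1,085.47 → -$4,559.15
  Dec: +$1,085.47 → -$3,473.68
  Jan: +$1,085.47 → -$2,388.21
  Feb: +$1,085.47 → -$1,302.74
  Mar: +$1,085.47 → -$217.27
  Apr: +$1,085.47 − $868.20 → $0.00
Lowest trial balance = -$7,519.23 (Jul)
Initial deposit = cushion − low point = $2,170.94 − (-$7,519.23) = $9,690.17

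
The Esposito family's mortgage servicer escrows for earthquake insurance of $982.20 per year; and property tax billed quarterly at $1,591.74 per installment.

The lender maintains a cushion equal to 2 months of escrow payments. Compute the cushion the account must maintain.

Earthquake insurance — $982.20/yr
Property tax — $1,591.74 × 4 = $6,366.96/yr
Combined annual = $7,349.16
Monthly escrow = $7,349.16 ÷ 12 = $612.43
Reserve = 2 × $612.43 = $1,224.86

$1,224.86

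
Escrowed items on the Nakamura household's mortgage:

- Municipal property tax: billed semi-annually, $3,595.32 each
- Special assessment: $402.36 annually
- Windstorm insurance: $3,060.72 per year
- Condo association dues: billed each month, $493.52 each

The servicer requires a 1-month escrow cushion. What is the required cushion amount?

Municipal property tax: $3,595.32 × 2 = $7,190.64/yr
Special assessment: $402.36/yr
Windstorm insurance: $3,060.72/yr
Condo association dues: $493.52 × 12 = $5,922.24/yr
Annual escrow total = $7,190.64 + $402.36 + $3,060.72 + $5,922.24 = $16,575.96
Monthly = $16,575.96 / 12 = $1,381.33
Cushion = 1 × $1,381.33 = $1,381.33

$1,381.33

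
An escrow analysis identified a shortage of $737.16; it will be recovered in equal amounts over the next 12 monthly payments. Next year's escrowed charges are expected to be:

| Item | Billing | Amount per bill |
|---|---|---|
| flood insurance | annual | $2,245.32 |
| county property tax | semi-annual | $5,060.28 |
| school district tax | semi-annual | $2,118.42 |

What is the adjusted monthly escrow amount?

Flood insurance: $2,245.32/yr
County property tax: $5,060.28 × 2 = $10,120.56/yr
School district tax: $2,118.42 × 2 = $4,236.84/yr
Yearly total = $2,245.32 + $10,120.56 + $4,236.84 = $16,602.72
Monthly escrow = $16,602.72 / 12 = $1,383.56
Shortage spread = $737.16 / 12 = $61.43/mo
Adjusted monthly = $1,383.56 + $61.43 = $1,444.99

$1,444.99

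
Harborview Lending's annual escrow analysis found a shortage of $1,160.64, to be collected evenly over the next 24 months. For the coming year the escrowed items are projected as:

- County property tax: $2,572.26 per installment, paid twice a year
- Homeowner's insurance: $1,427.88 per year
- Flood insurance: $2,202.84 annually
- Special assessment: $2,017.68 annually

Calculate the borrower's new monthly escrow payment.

$947.77

County property tax — $2,572.26 × 2 = $5,144.52 per year
Homeowner's insurance — $1,427.88 per year
Flood insurance — $2,202.84 per year
Special assessment — $2,017.68 per year
Total per year = $10,792.92
Base monthly escrow = $10,792.92 / 12 = $899.41
Shortage spread = $1,160.64 ÷ 24 = $48.36/mo
Adjusted monthly = $899.41 + $48.36 = $947.77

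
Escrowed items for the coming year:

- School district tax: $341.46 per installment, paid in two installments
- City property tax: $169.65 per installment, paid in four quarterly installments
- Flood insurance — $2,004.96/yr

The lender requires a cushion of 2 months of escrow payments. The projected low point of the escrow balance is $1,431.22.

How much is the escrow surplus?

$870.14

School district tax = $341.46 × 2 = $682.92 per year
City property tax = $169.65 × 4 = $678.60 per year
Flood insurance = $2,004.96 per year
Annual escrow total = $3,366.48
Monthly escrow = $3,366.48 / 12 = $280.54
Required cushion = 2 × $280.54 = $561.08
Surplus = $1,431.22 − $561.08 = $870.14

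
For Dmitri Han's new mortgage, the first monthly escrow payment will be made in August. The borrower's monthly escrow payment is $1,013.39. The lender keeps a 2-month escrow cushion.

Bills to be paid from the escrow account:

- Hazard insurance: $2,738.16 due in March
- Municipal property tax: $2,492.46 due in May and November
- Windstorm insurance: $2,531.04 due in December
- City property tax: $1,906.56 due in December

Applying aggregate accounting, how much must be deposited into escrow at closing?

$4,053.56

Cushion = 2 × $1,013.39 = $2,026.78
Trial balance (start $0, +$1,013.39 each month, − disbursements):
  Aug: +$1,013.39 → $1,013.39
  Sep: +$1,013.39 → $2,026.78
  Oct: +$1,013.39 → $3,040.17
  Nov: +$1,013.39 − $2,492.46 → $1,561.10
  Dec: +$1,013.39 − $4,437.60 → -$1,863.11
  Jan: +$1,013.39 → -$849.72
  Feb: +$1,013.39 → $163.67
  Mar: +$1,013.39 − $2,738.16 → -$1,561.10
  Apr: +$1,013.39 → -$547.71
  May: +$1,013.39 − $2,492.46 → -$2,026.78
  Jun: +$1,013.39 → -$1,013.39
  Jul: +$1,013.39 → $0.00
Lowest trial balance = -$2,026.78 (May)
Initial deposit = cushion − low point = $2,026.78 − (-$2,026.78) = $4,053.56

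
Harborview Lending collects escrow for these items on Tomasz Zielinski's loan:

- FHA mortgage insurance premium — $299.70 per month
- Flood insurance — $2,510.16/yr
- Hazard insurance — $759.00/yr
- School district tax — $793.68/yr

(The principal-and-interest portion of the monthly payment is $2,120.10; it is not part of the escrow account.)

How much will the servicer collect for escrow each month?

FHA mortgage insurance premium — $299.70 × 12 = $3,596.40 per year
Flood insurance — $2,510.16 per year
Hazard insurance — $759.00 per year
School district tax — $793.68 per year
Yearly total = $7,659.24
Monthly = $7,659.24 / 12 = $638.27

$638.27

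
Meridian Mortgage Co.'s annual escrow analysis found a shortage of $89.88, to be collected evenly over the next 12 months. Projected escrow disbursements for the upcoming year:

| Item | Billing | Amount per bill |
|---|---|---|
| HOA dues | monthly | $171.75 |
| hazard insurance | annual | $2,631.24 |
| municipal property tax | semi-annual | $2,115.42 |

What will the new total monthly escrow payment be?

HOA dues — $171.75 × 12 = $2,061.00
Hazard insurance — $2,631.24
Municipal property tax — $2,115.42 × 2 = $4,230.84
Combined annual = $2,061.00 + $2,631.24 + $4,230.84 = $8,923.08
Monthly = $8,923.08 / 12 = $743.59
Shortage spread = $89.88 / 12 = $7.49/mo
New monthly escrow = $743.59 + $7.49 = $751.08

$751.08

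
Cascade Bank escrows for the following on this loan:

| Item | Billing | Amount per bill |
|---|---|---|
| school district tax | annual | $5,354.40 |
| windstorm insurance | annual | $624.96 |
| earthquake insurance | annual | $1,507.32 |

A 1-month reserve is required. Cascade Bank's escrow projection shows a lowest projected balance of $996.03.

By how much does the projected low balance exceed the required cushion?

School district tax: $5,354.40 annually
Windstorm insurance: $624.96 annually
Earthquake insurance: $1,507.32 annually
Total per year = $7,486.68
Monthly = $7,486.68 ÷ 12 = $623.89
Cushion = 1 × $623.89 = $623.89
Excess over cushion: $996.03 − $623.89 = $372.14

$372.14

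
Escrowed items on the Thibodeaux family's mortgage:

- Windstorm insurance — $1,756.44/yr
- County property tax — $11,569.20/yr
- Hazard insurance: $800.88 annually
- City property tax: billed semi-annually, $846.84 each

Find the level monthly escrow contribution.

Windstorm insurance = $1,756.44/yr
County property tax = $11,569.20/yr
Hazard insurance = $800.88/yr
City property tax = $846.84 × 2 = $1,693.68/yr
Combined annual = $1,756.44 + $11,569.20 + $800.88 + $1,693.68 = $15,820.20
Base monthly escrow = $15,820.20 / 12 = $1,318.35

$1,318.35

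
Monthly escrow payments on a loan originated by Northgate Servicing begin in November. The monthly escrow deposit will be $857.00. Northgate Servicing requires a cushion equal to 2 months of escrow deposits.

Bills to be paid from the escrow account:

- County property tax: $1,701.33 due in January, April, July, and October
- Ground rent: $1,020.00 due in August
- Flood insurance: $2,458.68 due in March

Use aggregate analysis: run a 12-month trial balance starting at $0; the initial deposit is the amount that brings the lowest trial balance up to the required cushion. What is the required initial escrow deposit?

$2,433.34

Cushion = 2 × $857.00 = $1,714.00
Trial balance (start $0, +$857.00 each month, − disbursements):
  Nov: +$857.00 → $857.00
  Dec: +$857.00 → $1,714.00
  Jan: +$857.00 − $1,701.33 → $869.67
  Feb: +$857.00 → $1,726.67
  Mar: +$857.00 − $2,458.68 → $124.99
  Apr: +$857.00 − $1,701.33 → -$719.34
  May: +$857.00 → $137.66
  Jun: +$857.00 → $994.66
  Jul: +$857.00 − $1,701.33 → $150.33
  Aug: +$857.00 − $1,020.00 → -$12.67
  Sep: +$857.00 → $844.33
  Oct: +$857.00 − $1,701.33 → $0.00
Lowest trial balance = -$719.34 (Apr)
Initial deposit = cushion − low point = $1,714.00 − (-$719.34) = $2,433.34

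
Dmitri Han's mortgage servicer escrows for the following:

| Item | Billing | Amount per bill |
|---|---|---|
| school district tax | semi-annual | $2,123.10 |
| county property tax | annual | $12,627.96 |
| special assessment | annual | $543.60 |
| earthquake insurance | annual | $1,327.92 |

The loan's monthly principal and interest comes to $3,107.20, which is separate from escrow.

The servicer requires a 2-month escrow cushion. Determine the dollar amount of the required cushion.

School district tax: $2,123.10 × 2 = $4,246.20
County property tax: $12,627.96
Special assessment: $543.60
Earthquake insurance: $1,327.92
Combined annual = $18,745.68
Per month = $18,745.68 / 12 = $1,562.14
Cushion = 2 × $1,562.14 = $3,124.28

$3,124.28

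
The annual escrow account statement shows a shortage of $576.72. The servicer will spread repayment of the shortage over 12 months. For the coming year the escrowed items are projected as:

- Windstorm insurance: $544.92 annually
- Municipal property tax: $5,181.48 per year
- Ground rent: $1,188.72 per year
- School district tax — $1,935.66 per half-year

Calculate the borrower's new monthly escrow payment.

Windstorm insurance = $544.92/yr
Municipal property tax = $5,181.48/yr
Ground rent = $1,188.72/yr
School district tax = $1,935.66 × 2 = $3,871.32/yr
Annual escrow total = $544.92 + $5,181.48 + $1,188.72 + $3,871.32 = $10,786.44
Per month = $10,786.44 / 12 = $898.87
Shortage spread = $576.72 ÷ 12 = $48.06/mo
Adjusted monthly = $898.87 + $48.06 = $946.93

$946.93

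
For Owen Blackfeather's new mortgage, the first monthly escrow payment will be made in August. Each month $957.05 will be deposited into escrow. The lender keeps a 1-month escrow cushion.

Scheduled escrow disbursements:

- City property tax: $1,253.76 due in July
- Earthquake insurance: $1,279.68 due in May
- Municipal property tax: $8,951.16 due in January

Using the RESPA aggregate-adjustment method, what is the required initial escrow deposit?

Cushion = 1 × $957.05 = $957.05
Trial balance (start $0, +$957.05 each month, − disbursements):
  Aug: +$957.05 → $957.05
  Sep: +$957.05 → $1,914.10
  Oct: +$957.05 → $2,871.15
  Nov: +$957.05 → $3,828.20
  Dec: +$957.05 → $4,785.25
  Jan: +$957.05 − $8,951.16 → -$3,208.86
  Feb: +$957.05 → -$2,251.81
  Mar: +$957.05 → -$1,294.76
  Apr: +$957.05 → -$337.71
  May: +$957.05 − $1,279.68 → -$660.34
  Jun: +$957.05 → $296.71
  Jul: +$957.05 − $1,253.76 → $0.00
Lowest trial balance = -$3,208.86 (Jan)
Initial deposit = cushion − low point = $957.05 − (-$3,208.86) = $4,165.91

$4,165.91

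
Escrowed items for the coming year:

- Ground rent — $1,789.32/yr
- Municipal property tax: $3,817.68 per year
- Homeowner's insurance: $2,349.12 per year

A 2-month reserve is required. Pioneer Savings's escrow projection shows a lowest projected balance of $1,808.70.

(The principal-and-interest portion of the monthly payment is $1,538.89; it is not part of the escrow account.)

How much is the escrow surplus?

Ground rent: $1,789.32 per year
Municipal property tax: $3,817.68 per year
Homeowner's insurance: $2,349.12 per year
Combined annual = $1,789.32 + $3,817.68 + $2,349.12 = $7,956.12
Base monthly escrow = $7,956.12 / 12 = $663.01
Required reserve = 2 × $663.01 = $1,326.02
Surplus = $1,808.70 − $1,326.02 = $482.68

$482.68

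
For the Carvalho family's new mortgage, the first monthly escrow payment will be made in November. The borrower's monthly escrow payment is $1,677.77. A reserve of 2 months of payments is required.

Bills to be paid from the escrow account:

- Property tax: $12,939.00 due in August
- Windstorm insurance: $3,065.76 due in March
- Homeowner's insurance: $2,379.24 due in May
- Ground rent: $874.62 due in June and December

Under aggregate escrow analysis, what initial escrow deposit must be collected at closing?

Cushion = 2 × $1,677.77 = $3,355.54
Trial balance (start $0, +$1,677.77 each month, − disbursements):
  Nov: +$1,677.77 → $1,677.77
  Dec: +$1,677.77 − $874.62 → $2,480.92
  Jan: +$1,677.77 → $4,158.69
  Feb: +$1,677.77 → $5,836.46
  Mar: +$1,677.77 − $3,065.76 → $4,448.47
  Apr: +$1,677.77 → $6,126.24
  May: +$1,677.77 − $2,379.24 → $5,424.77
  Jun: +$1,677.77 − $874.62 → $6,227.92
  Jul: +$1,677.77 → $7,905.69
  Aug: +$1,677.77 − $12,939.00 → -$3,355.54
  Sep: +$1,677.77 → -$1,677.77
  Oct: +$1,677.77 → $0.00
Lowest trial balance = -$3,355.54 (Aug)
Initial deposit = cushion − low point = $3,355.54 − (-$3,355.54) = $6,711.08

$6,711.08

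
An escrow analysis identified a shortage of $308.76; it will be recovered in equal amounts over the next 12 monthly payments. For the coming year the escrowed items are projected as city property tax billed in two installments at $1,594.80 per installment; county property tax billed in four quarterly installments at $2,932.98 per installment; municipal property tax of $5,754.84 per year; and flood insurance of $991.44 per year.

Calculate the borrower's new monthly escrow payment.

$1,831.38

City property tax — $1,594.80 × 2 = $3,189.60 per year
County property tax — $2,932.98 × 4 = $11,731.92 per year
Municipal property tax — $5,754.84 per year
Flood insurance — $991.44 per year
Annual escrow total = $3,189.60 + $11,731.92 + $5,754.84 + $991.44 = $21,667.80
Base monthly escrow = $21,667.80 ÷ 12 = $1,805.65
Monthly shortage recovery: $308.76 ÷ 12 = $25.73
Adjusted monthly = $1,805.65 + $25.73 = $1,831.38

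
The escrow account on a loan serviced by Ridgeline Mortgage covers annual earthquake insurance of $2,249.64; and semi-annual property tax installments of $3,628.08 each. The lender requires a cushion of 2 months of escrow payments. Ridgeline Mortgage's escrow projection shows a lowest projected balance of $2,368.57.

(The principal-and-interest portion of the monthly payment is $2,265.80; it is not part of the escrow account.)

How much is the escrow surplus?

$784.27

Earthquake insurance — $2,249.64 per year
Property tax — $3,628.08 × 2 = $7,256.16 per year
Yearly total = $2,249.64 + $7,256.16 = $9,505.80
Per month = $9,505.80 ÷ 12 = $792.15
Cushion = 2 × $792.15 = $1,584.30
Surplus = $2,368.57 − $1,584.30 = $784.27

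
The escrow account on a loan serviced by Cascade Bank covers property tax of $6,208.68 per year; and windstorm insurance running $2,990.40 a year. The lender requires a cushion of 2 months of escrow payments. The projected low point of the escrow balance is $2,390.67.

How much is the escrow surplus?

Property tax = $6,208.68 annually
Windstorm insurance = $2,990.40 annually
Total per year = $6,208.68 + $2,990.40 = $9,199.08
Base monthly escrow = $9,199.08 / 12 = $766.59
Cushion = 2 × $766.59 = $1,533.18
Excess over cushion: $2,390.67 − $1,533.18 = $857.49

$857.49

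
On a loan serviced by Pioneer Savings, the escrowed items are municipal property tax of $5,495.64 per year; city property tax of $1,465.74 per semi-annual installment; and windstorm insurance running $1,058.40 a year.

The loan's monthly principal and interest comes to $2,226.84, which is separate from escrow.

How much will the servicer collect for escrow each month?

Municipal property tax — $5,495.64 annually
City property tax — $1,465.74 × 2 = $2,931.48 annually
Windstorm insurance — $1,058.40 annually
Combined annual = $5,495.64 + $2,931.48 + $1,058.40 = $9,485.52
Base monthly escrow = $9,485.52 / 12 = $790.46

$790.46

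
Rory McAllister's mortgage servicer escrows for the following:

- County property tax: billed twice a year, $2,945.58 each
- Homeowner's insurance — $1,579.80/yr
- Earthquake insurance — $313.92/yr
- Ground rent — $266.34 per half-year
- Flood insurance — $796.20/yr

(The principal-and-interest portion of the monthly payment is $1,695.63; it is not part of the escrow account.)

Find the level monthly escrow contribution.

$759.48

County property tax = $2,945.58 × 2 = $5,891.16 annually
Homeowner's insurance = $1,579.80 annually
Earthquake insurance = $313.92 annually
Ground rent = $266.34 × 2 = $532.68 annually
Flood insurance = $796.20 annually
Annual escrow total = $9,113.76
Monthly = $9,113.76 ÷ 12 = $759.48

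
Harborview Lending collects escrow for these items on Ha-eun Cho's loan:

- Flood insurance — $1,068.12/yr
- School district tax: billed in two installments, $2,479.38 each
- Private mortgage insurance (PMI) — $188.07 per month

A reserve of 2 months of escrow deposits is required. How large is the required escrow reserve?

Flood insurance = $1,068.12/yr
School district tax = $2,479.38 × 2 = $4,958.76/yr
Private mortgage insurance (PMI) = $188.07 × 12 = $2,256.84/yr
Total per year = $1,068.12 + $4,958.76 + $2,256.84 = $8,283.72
Monthly = $8,283.72 ÷ 12 = $690.31
Cushion = 2 × $690.31 = $1,380.62

$1,380.62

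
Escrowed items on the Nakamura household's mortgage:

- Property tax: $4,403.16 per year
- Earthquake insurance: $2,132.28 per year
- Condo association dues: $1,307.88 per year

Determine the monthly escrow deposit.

$653.61

Property tax — $4,403.16 annually
Earthquake insurance — $2,132.28 annually
Condo association dues — $1,307.88 annually
Yearly total = $4,403.16 + $2,132.28 + $1,307.88 = $7,843.32
Monthly escrow = $7,843.32 / 12 = $653.61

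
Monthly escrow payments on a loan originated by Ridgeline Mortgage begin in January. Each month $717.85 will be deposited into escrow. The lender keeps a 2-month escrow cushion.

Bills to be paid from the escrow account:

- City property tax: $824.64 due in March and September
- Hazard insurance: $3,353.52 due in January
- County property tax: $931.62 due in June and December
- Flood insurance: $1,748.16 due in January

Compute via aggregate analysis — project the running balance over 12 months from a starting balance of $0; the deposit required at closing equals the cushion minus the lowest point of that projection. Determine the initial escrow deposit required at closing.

$5,819.53

Cushion = 2 × $717.85 = $1,435.70
Trial balance (start $0, +$717.85 each month, − disbursements):
  Jan: +$717.85 − $5,101.68 → -$4,383.83
  Feb: +$717.85 → -$3,665.98
  Mar: +$717.85 − $824.64 → -$3,772.77
  Apr: +$717.85 → -$3,054.92
  May: +$717.85 → -$2,337.07
  Jun: +$717.85 − $931.62 → -$2,550.84
  Jul: +$717.85 → -$1,832.99
  Aug: +$717.85 → -$1,115.14
  Sep: +$717.85 − $824.64 → -$1,221.93
  Oct: +$717.85 → -$504.08
  Nov: +$717.85 → $213.77
  Dec: +$717.85 − $931.62 → $0.00
Lowest trial balance = -$4,383.83 (Jan)
Initial deposit = cushion − low point = $1,435.70 − (-$4,383.83) = $5,819.53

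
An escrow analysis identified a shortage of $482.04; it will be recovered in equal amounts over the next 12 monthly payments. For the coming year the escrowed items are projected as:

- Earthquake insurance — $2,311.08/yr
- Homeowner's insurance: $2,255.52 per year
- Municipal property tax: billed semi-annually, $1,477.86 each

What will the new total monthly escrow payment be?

Earthquake insurance — $2,311.08/yr
Homeowner's insurance — $2,255.52/yr
Municipal property tax — $1,477.86 × 2 = $2,955.72/yr
Total annual escrow = $7,522.32
Monthly = $7,522.32 ÷ 12 = $626.86
Shortage spread = $482.04 ÷ 12 = $40.17/mo
New monthly escrow = $626.86 + $40.17 = $667.03

$667.03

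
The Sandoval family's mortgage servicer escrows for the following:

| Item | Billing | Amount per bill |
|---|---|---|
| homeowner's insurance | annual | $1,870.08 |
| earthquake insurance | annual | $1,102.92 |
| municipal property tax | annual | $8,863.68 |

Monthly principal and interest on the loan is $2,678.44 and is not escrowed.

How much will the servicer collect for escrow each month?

$986.39

Homeowner's insurance = $1,870.08
Earthquake insurance = $1,102.92
Municipal property tax = $8,863.68
Total annual escrow = $1,870.08 + $1,102.92 + $8,863.68 = $11,836.68
Base monthly escrow = $11,836.68 ÷ 12 = $986.39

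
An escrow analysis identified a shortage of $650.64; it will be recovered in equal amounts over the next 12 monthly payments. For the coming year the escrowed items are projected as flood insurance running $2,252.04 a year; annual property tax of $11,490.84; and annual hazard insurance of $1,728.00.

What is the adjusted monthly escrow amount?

Flood insurance = $2,252.04
Property tax = $11,490.84
Hazard insurance = $1,728.00
Yearly total = $2,252.04 + $11,490.84 + $1,728.00 = $15,470.88
Monthly escrow = $15,470.88 / 12 = $1,289.24
Monthly shortage recovery: $650.64 / 12 = $54.22
Adjusted monthly = $1,289.24 + $54.22 = $1,343.46

$1,343.46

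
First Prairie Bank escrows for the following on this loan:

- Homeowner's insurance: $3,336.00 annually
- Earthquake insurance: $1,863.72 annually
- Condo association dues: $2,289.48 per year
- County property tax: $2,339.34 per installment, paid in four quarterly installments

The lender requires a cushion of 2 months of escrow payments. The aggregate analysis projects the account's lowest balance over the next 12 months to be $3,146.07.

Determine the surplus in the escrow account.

$338.31

Homeowner's insurance = $3,336.00 annually
Earthquake insurance = $1,863.72 annually
Condo association dues = $2,289.48 annually
County property tax = $2,339.34 × 4 = $9,357.36 annually
Yearly total = $3,336.00 + $1,863.72 + $2,289.48 + $9,357.36 = $16,846.56
Per month = $16,846.56 / 12 = $1,403.88
Required cushion = 2 × $1,403.88 = $2,807.76
Excess over cushion: $3,146.07 − $2,807.76 = $338.31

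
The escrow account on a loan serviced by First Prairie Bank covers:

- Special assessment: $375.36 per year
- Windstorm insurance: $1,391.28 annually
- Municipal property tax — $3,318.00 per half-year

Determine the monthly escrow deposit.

Special assessment = $375.36 per year
Windstorm insurance = $1,391.28 per year
Municipal property tax = $3,318.00 × 2 = $6,636.00 per year
Yearly total = $375.36 + $1,391.28 + $6,636.00 = $8,402.64
Monthly escrow = $8,402.64 ÷ 12 = $700.22

$700.22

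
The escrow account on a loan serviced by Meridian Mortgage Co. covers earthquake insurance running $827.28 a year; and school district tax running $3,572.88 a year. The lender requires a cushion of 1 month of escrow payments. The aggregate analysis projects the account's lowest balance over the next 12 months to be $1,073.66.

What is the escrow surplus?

Earthquake insurance: $827.28 per year
School district tax: $3,572.88 per year
Combined annual = $827.28 + $3,572.88 = $4,400.16
Base monthly escrow = $4,400.16 ÷ 12 = $366.68
Required reserve = 1 × $366.68 = $366.68
Excess over cushion: $1,073.66 − $366.68 = $706.98

$706.98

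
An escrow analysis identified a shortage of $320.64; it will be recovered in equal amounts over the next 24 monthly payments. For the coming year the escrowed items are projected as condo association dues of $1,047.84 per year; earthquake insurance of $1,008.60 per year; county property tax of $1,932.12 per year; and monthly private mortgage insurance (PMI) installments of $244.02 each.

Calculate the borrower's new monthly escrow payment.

Condo association dues = $1,047.84 per year
Earthquake insurance = $1,008.60 per year
County property tax = $1,932.12 per year
Private mortgage insurance (PMI) = $244.02 × 12 = $2,928.24 per year
Yearly total = $6,916.80
Monthly = $6,916.80 / 12 = $576.40
Shortage per month = $320.64 / 24 = $13.36
New monthly escrow = $576.40 + $13.36 = $589.76

$589.76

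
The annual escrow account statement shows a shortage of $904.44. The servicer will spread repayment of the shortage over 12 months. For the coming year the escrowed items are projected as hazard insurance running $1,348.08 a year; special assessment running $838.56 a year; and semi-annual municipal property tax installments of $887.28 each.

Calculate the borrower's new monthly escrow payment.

$405.47

Hazard insurance — $1,348.08 per year
Special assessment — $838.56 per year
Municipal property tax — $887.28 × 2 = $1,774.56 per year
Total per year = $1,348.08 + $838.56 + $1,774.56 = $3,961.20
Monthly = $3,961.20 ÷ 12 = $330.10
Monthly shortage recovery: $904.44 / 12 = $75.37
New monthly escrow = $330.10 + $75.37 = $405.47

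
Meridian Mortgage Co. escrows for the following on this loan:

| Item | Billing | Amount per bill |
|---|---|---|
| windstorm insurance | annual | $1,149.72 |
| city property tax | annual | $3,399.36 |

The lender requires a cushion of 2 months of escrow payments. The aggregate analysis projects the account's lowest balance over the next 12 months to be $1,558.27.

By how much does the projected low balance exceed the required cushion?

$800.09

Windstorm insurance = $1,149.72 annually
City property tax = $3,399.36 annually
Combined annual = $1,149.72 + $3,399.36 = $4,549.08
Base monthly escrow = $4,549.08 ÷ 12 = $379.09
Cushion = 2 × $379.09 = $758.18
Excess over cushion: $1,558.27 − $758.18 = $800.09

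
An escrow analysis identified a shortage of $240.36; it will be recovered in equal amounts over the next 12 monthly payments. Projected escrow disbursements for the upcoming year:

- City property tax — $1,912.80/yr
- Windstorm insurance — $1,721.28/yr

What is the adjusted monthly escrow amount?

City property tax = $1,912.80
Windstorm insurance = $1,721.28
Total annual escrow = $3,634.08
Monthly escrow = $3,634.08 / 12 = $302.84
Shortage spread = $240.36 ÷ 12 = $20.03/mo
Adjusted monthly = $302.84 + $20.03 = $322.87

$322.87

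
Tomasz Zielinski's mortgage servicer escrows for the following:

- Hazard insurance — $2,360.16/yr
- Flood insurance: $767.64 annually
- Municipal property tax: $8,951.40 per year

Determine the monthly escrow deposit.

$1,006.60

Hazard insurance: $2,360.16 per year
Flood insurance: $767.64 per year
Municipal property tax: $8,951.40 per year
Total per year = $2,360.16 + $767.64 + $8,951.40 = $12,079.20
Base monthly escrow = $12,079.20 ÷ 12 = $1,006.60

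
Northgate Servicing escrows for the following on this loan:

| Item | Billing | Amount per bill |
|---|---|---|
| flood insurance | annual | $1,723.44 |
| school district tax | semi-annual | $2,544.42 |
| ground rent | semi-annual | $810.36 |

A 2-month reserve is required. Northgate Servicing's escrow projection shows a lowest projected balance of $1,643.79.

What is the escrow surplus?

$238.29

Flood insurance — $1,723.44 per year
School district tax — $2,544.42 × 2 = $5,088.84 per year
Ground rent — $810.36 × 2 = $1,620.72 per year
Annual escrow total = $1,723.44 + $5,088.84 + $1,620.72 = $8,433.00
Monthly = $8,433.00 / 12 = $702.75
Cushion = 2 × $702.75 = $1,405.50
Surplus = $1,643.79 − $1,405.50 = $238.29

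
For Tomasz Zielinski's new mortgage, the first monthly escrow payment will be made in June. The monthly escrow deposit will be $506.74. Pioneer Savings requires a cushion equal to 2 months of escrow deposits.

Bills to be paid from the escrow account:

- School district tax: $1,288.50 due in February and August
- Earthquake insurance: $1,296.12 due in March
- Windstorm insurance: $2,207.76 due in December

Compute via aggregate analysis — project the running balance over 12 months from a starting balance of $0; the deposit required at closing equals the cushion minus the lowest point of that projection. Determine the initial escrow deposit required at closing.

Cushion = 2 × $506.74 = $1,013.48
Trial balance (start $0, +$506.74 each month, − disbursements):
  Jun: +$506.74 → $506.74
  Jul: +$506.74 → $1,013.48
  Aug: +$506.74 − $1,288.50 → $231.72
  Sep: +$506.74 → $738.46
  Oct: +$506.74 → $1,245.20
  Nov: +$506.74 → $1,751.94
  Dec: +$506.74 − $2,207.76 → $50.92
  Jan: +$506.74 → $557.66
  Feb: +$506.74 − $1,288.50 → -$224.10
  Mar: +$506.74 − $1,296.12 → -$1,013.48
  Apr: +$506.74 → -$506.74
  May: +$506.74 → $0.00
Lowest trial balance = -$1,013.48 (Mar)
Initial deposit = cushion − low point = $1,013.48 − (-$1,013.48) = $2,026.96

$2,026.96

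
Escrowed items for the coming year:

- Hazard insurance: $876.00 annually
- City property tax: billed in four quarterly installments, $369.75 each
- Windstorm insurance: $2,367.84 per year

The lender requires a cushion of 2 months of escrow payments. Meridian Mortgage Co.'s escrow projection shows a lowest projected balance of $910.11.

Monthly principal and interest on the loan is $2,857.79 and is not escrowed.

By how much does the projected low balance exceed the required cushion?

Hazard insurance = $876.00 per year
City property tax = $369.75 × 4 = $1,479.00 per year
Windstorm insurance = $2,367.84 per year
Total per year = $876.00 + $1,479.00 + $2,367.84 = $4,722.84
Base monthly escrow = $4,722.84 / 12 = $393.57
Cushion = 2 × $393.57 = $787.14
Excess over cushion: $910.11 − $787.14 = $122.97

$122.97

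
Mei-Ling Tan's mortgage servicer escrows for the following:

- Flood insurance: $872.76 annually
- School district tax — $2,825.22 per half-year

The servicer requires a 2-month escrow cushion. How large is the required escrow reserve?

Flood insurance = $872.76 per year
School district tax = $2,825.22 × 2 = $5,650.44 per year
Total annual escrow = $872.76 + $5,650.44 = $6,523.20
Per month = $6,523.20 / 12 = $543.60
Cushion = 2 × $543.60 = $1,087.20

$1,087.20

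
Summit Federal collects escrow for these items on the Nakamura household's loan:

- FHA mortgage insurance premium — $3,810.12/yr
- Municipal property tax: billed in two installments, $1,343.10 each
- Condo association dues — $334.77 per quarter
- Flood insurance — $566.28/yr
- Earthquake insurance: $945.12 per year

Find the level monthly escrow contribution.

FHA mortgage insurance premium: $3,810.12 annually
Municipal property tax: $1,343.10 × 2 = $2,686.20 annually
Condo association dues: $334.77 × 4 = $1,339.08 annually
Flood insurance: $566.28 annually
Earthquake insurance: $945.12 annually
Combined annual = $3,810.12 + $2,686.20 + $1,339.08 + $566.28 + $945.12 = $9,346.80
Monthly escrow = $9,346.80 / 12 = $778.90

$778.90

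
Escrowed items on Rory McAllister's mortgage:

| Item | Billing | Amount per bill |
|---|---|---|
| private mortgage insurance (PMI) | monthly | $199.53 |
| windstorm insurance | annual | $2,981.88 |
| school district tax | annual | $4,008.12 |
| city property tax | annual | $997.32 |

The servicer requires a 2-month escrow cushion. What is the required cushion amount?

Private mortgage insurance (PMI) = $199.53 × 12 = $2,394.36
Windstorm insurance = $2,981.88
School district tax = $4,008.12
City property tax = $997.32
Annual escrow total = $10,381.68
Monthly = $10,381.68 ÷ 12 = $865.14
Cushion = 2 × $865.14 = $1,730.28

$1,730.28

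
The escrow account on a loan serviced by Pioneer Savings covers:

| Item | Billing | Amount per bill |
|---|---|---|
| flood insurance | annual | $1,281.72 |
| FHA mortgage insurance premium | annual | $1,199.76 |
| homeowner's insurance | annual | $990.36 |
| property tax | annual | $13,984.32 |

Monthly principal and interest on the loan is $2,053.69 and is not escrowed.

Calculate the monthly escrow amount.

$1,454.68

Flood insurance — $1,281.72/yr
FHA mortgage insurance premium — $1,199.76/yr
Homeowner's insurance — $990.36/yr
Property tax — $13,984.32/yr
Yearly total = $1,281.72 + $1,199.76 + $990.36 + $13,984.32 = $17,456.16
Monthly escrow = $17,456.16 / 12 = $1,454.68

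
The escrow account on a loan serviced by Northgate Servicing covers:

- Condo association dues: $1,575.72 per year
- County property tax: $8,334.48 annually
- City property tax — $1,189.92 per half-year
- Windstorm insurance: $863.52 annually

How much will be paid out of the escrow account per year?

Condo association dues — $1,575.72 per year
County property tax — $8,334.48 per year
City property tax — $1,189.92 × 2 = $2,379.84 per year
Windstorm insurance — $863.52 per year
Total annual escrow = $1,575.72 + $8,334.48 + $2,379.84 + $863.52 = $13,153.56

$13,153.56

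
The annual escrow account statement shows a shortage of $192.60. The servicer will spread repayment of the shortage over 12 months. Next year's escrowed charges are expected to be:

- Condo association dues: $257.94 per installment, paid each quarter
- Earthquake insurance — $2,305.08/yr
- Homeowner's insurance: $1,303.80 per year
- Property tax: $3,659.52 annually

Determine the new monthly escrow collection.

Condo association dues = $257.94 × 4 = $1,031.76
Earthquake insurance = $2,305.08
Homeowner's insurance = $1,303.80
Property tax = $3,659.52
Annual escrow total = $1,031.76 + $2,305.08 + $1,303.80 + $3,659.52 = $8,300.16
Base monthly escrow = $8,300.16 / 12 = $691.68
Shortage per month = $192.60 ÷ 12 = $16.05
New monthly escrow = $691.68 + $16.05 = $707.73

$707.73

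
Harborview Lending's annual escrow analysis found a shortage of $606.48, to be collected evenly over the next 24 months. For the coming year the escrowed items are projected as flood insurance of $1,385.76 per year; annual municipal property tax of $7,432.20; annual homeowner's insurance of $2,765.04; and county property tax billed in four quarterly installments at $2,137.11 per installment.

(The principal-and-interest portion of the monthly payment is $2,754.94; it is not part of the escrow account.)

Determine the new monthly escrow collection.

$1,702.89

Flood insurance — $1,385.76/yr
Municipal property tax — $7,432.20/yr
Homeowner's insurance — $2,765.04/yr
County property tax — $2,137.11 × 4 = $8,548.44/yr
Total annual escrow = $1,385.76 + $7,432.20 + $2,765.04 + $8,548.44 = $20,131.44
Monthly escrow = $20,131.44 / 12 = $1,677.62
Monthly shortage recovery: $606.48 ÷ 24 = $25.27
Adjusted monthly = $1,677.62 + $25.27 = $1,702.89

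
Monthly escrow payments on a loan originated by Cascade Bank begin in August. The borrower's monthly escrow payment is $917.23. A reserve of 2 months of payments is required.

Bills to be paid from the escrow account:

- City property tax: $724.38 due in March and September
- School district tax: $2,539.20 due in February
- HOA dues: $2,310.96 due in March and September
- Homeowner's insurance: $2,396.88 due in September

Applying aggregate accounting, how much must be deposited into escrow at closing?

$5,503.38

Cushion = 2 × $917.23 = $1,834.46
Trial balance (start $0, +$917.23 each month, − disbursements):
  Aug: +$917.23 → $917.23
  Sep: +$917.23 − $5,432.22 → -$3,597.76
  Oct: +$917.23 → -$2,680.53
  Nov: +$917.23 → -$1,763.30
  Dec: +$917.23 → -$846.07
  Jan: +$917.23 → $71.16
  Feb: +$917.23 − $2,539.20 → -$1,550.81
  Mar: +$917.23 − $3,035.34 → -$3,668.92
  Apr: +$917.23 → -$2,751.69
  May: +$917.23 → -$1,834.46
  Jun: +$917.23 → -$917.23
  Jul: +$917.23 → $0.00
Lowest trial balance = -$3,668.92 (Mar)
Initial deposit = cushion − low point = $1,834.46 − (-$3,668.92) = $5,503.38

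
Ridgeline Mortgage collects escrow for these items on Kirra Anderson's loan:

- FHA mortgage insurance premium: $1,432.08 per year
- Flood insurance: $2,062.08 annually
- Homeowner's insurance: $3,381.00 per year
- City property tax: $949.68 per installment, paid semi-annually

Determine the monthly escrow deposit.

FHA mortgage insurance premium — $1,432.08/yr
Flood insurance — $2,062.08/yr
Homeowner's insurance — $3,381.00/yr
City property tax — $949.68 × 2 = $1,899.36/yr
Total annual escrow = $1,432.08 + $2,062.08 + $3,381.00 + $1,899.36 = $8,774.52
Monthly escrow = $8,774.52 / 12 = $731.21

$731.21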